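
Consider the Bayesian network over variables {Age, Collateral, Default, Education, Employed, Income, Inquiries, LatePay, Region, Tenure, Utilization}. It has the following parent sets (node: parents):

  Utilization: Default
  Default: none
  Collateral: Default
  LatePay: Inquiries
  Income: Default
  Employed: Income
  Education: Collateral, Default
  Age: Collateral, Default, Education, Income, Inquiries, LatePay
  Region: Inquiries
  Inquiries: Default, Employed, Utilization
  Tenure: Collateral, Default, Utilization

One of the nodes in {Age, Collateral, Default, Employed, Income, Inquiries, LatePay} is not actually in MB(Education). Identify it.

Employed

By definition, MB(Education) is built from Education's parents, Education's children, and the co-parents of Education.
Education's parents: Collateral, Default.
Ch(Education) = {Age}.
Parents of each child, excluding Education:
  Age: Collateral, Default, Income, Inquiries, LatePay
MB(Education) = {Age, Collateral, Default, Income, Inquiries, LatePay}.
Employed is neither a parent, child, nor co-parent of Education, so it does not belong.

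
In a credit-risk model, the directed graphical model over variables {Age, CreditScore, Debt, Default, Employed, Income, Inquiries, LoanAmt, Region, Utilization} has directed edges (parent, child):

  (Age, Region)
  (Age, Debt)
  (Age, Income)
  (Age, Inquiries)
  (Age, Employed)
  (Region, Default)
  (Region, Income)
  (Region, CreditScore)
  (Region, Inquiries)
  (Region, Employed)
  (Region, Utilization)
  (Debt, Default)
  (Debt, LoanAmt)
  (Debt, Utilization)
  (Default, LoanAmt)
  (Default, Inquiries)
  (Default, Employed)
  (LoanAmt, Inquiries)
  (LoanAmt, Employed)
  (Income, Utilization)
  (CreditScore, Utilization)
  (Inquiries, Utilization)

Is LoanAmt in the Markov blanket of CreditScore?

By definition, MB(CreditScore) is built from CreditScore's parents, CreditScore's children, and the co-parents of CreditScore.
CreditScore's children: Utilization.
Parents of CreditScore: Region.
Co-parents of CreditScore (other parents of its children):
  Utilization: Debt, Income, Inquiries, Region
MB(CreditScore) = {Debt, Income, Inquiries, Region, Utilization}; LoanAmt is not in this set.

No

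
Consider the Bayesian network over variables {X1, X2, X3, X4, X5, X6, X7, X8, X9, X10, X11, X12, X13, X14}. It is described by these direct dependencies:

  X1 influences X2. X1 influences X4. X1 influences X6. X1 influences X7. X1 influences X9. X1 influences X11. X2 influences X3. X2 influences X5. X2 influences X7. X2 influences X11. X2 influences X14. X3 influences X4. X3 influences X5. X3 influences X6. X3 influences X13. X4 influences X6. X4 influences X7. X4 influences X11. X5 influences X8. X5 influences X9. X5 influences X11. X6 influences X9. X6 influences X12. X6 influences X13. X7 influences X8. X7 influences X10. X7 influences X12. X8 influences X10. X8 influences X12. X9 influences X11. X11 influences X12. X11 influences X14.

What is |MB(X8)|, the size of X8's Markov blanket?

By definition, MB(X8) is built from X8's parents, X8's children, and the co-parents of X8.
Pa(X8) = {X5, X7}.
X8's children: X10, X12.
Other parents of X8's children:
  X10: X7
  X12: X6, X7, X11
MB(X8) = {X5, X6, X7, X10, X11, X12}, which has 6 nodes.

6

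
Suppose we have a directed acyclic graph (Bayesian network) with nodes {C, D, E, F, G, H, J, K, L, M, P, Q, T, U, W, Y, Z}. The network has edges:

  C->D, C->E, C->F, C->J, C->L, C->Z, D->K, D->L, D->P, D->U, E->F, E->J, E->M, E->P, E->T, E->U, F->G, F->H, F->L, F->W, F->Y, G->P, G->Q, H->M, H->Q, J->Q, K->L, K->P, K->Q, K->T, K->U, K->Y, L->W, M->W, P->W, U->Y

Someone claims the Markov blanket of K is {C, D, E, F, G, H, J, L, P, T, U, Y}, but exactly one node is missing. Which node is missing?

By definition, MB(K) is built from K's parents, K's children, and the co-parents of K.
K's children: L, P, Q, T, U, Y.
K has parent D.
Other parents of K's children:
  L: C, D, F
  P: D, E, G
  Q: G, H, J
  T: E
  U: D, E
  Y: F, U
MB(K) = {C, D, E, F, G, H, J, L, P, Q, T, U, Y}.
Comparing with the claimed set, Q is missing.

Q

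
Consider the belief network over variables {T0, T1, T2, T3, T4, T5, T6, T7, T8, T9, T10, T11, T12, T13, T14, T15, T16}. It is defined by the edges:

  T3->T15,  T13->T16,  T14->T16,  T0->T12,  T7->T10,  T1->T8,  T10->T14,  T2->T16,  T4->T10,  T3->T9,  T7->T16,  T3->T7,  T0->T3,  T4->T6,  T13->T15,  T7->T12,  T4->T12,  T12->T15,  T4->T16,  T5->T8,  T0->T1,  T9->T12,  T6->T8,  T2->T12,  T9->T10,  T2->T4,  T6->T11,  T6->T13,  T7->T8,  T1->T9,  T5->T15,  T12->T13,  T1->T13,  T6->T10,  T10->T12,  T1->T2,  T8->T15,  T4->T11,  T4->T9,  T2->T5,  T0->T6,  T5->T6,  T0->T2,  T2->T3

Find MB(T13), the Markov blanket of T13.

Pa(T13) = {T1, T6, T12}.
Ch(T13) = {T15, T16}.
Co-parents of T13 (other parents of its children):
  T15's other parents are T3, T5, T8, T12.
  T16's other parents are T2, T4, T7, T14.
Taking the union gives {T1, T2, T3, T4, T5, T6, T7, T8, T12, T14, T15, T16}.

{T1, T2, T3, T4, T5, T6, T7, T8, T12, T14, T15, T16}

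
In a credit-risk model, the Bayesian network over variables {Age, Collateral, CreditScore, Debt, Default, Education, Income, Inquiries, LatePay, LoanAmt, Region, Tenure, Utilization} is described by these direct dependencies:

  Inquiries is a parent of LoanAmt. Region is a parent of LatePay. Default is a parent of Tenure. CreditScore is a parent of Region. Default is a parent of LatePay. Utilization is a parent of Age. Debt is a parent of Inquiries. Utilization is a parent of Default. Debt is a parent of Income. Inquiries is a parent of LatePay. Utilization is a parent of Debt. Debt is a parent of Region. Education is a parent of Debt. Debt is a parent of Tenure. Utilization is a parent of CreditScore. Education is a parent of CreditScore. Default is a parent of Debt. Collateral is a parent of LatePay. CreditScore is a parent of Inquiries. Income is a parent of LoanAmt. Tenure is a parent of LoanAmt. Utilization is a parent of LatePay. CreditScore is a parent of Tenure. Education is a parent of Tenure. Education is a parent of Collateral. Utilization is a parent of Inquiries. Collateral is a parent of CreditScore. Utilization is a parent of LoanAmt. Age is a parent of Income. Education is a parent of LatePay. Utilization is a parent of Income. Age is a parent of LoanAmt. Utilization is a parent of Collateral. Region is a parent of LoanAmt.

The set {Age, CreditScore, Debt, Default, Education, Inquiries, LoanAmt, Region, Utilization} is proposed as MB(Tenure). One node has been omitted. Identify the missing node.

Income

By definition, MB(Tenure) is built from Tenure's parents, Tenure's children, and the co-parents of Tenure.
Children of Tenure: LoanAmt.
Tenure has parents CreditScore, Debt, Default, Education.
Parents of each child, excluding Tenure:
  LoanAmt also has parents Age, Income, Inquiries, Region, Utilization.
MB(Tenure) = {Age, CreditScore, Debt, Default, Education, Income, Inquiries, LoanAmt, Region, Utilization}.
Comparing with the claimed set, Income is missing.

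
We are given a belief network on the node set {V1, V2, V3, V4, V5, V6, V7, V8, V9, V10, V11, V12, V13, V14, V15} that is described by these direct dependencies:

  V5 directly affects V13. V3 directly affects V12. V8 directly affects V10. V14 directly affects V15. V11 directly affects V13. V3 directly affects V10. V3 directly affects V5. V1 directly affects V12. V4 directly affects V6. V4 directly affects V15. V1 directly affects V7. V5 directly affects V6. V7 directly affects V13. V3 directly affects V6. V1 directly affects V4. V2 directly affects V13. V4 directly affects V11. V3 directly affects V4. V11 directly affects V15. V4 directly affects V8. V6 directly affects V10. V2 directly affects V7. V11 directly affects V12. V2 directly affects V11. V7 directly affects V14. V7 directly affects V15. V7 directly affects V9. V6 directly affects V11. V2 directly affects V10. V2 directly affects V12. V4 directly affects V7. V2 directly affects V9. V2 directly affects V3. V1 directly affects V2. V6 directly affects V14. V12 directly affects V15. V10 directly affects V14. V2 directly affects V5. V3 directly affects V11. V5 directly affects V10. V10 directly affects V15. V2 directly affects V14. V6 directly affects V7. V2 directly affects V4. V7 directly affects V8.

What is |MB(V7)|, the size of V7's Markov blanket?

Recall MB(v) = parents ∪ children ∪ spouses, where spouses are the other parents of v's children.
V7's children: V8, V9, V13, V14, V15.
V7's parents: V1, V2, V4, V6.
Other parents of V7's children:
  V8: V4
  V9: V2
  V13: V2, V5, V11
  V14: V2, V6, V10
  V15: V4, V10, V11, V12, V14
MB(V7) = {V1, V2, V4, V5, V6, V8, V9, V10, V11, V12, V13, V14, V15}, which has 13 nodes.

13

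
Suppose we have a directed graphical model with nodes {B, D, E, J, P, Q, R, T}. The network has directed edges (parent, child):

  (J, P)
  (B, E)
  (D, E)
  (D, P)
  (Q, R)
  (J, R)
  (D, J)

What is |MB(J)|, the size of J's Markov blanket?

J's parents: D.
J's children: P, R.
Other parents of J's children:
  P: D
  R: Q
MB(J) = {D, P, Q, R}, which has 4 nodes.

4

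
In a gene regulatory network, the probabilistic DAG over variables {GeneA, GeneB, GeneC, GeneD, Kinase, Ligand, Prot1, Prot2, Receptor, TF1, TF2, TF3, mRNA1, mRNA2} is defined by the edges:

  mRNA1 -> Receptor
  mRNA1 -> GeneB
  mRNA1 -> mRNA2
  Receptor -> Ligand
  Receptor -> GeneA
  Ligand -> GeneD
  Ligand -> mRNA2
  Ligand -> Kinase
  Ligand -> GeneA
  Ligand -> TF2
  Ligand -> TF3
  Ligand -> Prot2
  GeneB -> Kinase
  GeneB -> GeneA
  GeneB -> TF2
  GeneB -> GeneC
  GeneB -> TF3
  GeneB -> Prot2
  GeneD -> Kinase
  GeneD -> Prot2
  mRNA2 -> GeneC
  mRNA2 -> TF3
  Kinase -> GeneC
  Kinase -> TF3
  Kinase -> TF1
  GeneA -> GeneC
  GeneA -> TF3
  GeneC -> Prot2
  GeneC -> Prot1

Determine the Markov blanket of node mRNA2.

{GeneA, GeneB, GeneC, Kinase, Ligand, TF3, mRNA1}

mRNA2 has parents Ligand, mRNA1.
mRNA2's children: GeneC, TF3.
Parents of each child, excluding mRNA2:
  GeneC: GeneA, GeneB, Kinase
  TF3: GeneA, GeneB, Kinase, Ligand
Union: {Ligand, mRNA1} ∪ {GeneC, TF3} ∪ {GeneA, GeneB, Kinase, Ligand} = {GeneA, GeneB, GeneC, Kinase, Ligand, TF3, mRNA1}.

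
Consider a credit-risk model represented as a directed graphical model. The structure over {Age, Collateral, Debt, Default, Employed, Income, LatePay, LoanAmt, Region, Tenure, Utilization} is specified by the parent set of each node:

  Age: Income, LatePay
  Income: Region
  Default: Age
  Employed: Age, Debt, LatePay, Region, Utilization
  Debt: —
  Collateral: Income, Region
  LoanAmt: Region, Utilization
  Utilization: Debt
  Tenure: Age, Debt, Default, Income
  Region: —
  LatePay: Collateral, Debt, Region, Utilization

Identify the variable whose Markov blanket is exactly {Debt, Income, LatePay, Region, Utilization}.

Collateral

The target node must have every member of {Debt, Income, LatePay, Region, Utilization} as a parent, child, or co-parent, and no others.
Parents of Collateral: Income, Region; children: LatePay; co-parents: Debt, Region, Utilization.
These exactly cover the given set, so the node is Collateral.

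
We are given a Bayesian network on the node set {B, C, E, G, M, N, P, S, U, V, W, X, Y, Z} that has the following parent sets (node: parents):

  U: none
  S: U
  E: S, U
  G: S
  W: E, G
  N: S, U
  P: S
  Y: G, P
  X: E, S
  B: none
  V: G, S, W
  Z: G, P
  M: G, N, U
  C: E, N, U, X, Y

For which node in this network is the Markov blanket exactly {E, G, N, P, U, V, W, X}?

The target node must have every member of {E, G, N, P, U, V, W, X} as a parent, child, or co-parent, and no others.
Parents of S: U; children: E, G, N, P, V, X; co-parents: E, G, U, W.
These exactly cover the given set, so the node is S.

S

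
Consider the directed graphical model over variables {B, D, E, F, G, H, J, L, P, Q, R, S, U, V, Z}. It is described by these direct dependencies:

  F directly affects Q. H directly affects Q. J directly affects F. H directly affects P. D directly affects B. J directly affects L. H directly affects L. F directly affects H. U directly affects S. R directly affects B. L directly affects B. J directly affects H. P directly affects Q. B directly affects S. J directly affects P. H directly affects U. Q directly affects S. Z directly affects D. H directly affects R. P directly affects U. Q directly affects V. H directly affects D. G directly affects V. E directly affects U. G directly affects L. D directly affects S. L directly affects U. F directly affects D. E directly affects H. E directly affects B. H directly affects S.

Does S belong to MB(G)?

No

G's parents: none.
G's children: L, V.
Parents of each child, excluding G:
  L: H, J
  V: Q
MB(G) = {H, J, L, Q, V}; S is not in this set.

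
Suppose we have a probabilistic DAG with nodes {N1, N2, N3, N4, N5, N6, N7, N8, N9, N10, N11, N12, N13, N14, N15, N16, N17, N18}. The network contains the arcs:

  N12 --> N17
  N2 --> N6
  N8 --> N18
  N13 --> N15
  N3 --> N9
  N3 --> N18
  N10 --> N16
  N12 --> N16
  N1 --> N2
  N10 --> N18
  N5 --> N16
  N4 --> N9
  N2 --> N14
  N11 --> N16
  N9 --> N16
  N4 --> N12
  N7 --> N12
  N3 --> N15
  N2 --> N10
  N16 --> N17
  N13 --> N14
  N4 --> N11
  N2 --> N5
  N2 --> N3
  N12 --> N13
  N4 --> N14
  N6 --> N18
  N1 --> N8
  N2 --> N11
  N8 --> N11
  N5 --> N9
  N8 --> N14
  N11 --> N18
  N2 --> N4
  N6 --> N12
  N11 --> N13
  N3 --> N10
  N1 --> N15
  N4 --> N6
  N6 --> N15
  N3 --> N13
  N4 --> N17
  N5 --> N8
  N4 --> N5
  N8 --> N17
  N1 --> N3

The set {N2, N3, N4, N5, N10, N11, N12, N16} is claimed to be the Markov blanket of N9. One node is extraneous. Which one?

N2

N9 has child N16.
Parents of N9: N3, N4, N5.
Parents of each child, excluding N9:
  N16 also has parents N5, N10, N11, N12.
MB(N9) = {N3, N4, N5, N10, N11, N12, N16}.
N2 is neither a parent, child, nor co-parent of N9, so it does not belong.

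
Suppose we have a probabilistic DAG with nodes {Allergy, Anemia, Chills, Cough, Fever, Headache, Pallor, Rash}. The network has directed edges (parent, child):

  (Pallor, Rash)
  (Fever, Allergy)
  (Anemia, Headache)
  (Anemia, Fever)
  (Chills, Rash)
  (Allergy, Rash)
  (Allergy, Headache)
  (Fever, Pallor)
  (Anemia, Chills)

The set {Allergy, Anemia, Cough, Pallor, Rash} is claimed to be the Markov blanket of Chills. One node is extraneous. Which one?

Pa(Chills) = {Anemia}.
Children of Chills: Rash.
Co-parents of Chills (other parents of its children):
  Rash also has parents Allergy, Pallor.
MB(Chills) = {Allergy, Anemia, Pallor, Rash}.
Cough is neither a parent, child, nor co-parent of Chills, so it does not belong.

Cough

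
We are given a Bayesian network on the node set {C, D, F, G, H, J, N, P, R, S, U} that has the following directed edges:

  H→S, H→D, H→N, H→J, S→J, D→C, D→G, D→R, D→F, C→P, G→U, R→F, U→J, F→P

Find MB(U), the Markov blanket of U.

A node's Markov blanket = Pa ∪ Ch ∪ (parents of Ch other than the node itself).
Parents of U: G.
U's children: J.
Parents of each child, excluding U:
  parents(J) \ {U} = {H, S}.
Union: {G} ∪ {J} ∪ {H, S} = {G, H, J, S}.

{G, H, J, S}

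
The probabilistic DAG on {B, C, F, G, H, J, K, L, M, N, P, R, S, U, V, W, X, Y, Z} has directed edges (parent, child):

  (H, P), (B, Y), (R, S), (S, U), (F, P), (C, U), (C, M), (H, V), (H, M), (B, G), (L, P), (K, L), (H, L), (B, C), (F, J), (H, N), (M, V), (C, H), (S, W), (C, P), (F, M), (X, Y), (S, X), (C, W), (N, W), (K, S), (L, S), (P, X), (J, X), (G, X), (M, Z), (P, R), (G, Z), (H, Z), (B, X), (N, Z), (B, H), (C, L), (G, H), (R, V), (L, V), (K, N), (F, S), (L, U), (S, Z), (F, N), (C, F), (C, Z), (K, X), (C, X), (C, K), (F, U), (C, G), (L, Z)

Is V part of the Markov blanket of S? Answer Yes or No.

No

The Markov blanket of a node is its parents, its children, and the other parents of its children.
Pa(S) = {F, K, L, R}.
Children of S: U, W, X, Z.
Parents of each child, excluding S:
  U also has parents C, F, L.
  parents(W) \ {S} = {C, N}.
  parents(X) \ {S} = {B, C, G, J, K, P}.
  Z also has parents C, G, H, L, M, N.
MB(S) = {B, C, F, G, H, J, K, L, M, N, P, R, U, W, X, Z}; V is not in this set.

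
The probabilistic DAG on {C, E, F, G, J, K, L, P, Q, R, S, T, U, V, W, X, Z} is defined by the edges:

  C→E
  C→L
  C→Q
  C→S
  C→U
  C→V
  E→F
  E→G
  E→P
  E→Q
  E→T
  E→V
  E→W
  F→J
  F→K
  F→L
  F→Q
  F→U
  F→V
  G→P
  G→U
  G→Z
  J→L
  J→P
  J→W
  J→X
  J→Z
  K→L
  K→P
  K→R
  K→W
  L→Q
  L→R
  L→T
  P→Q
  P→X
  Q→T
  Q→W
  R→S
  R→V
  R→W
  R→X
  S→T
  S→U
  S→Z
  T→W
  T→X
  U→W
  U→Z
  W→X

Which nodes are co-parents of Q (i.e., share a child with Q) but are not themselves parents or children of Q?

Children of Q: T, W.
  T: E, L, S
  W: E, J, K, R, T, U
Excluding nodes already adjacent to Q (C, E, F, L, P, T, W), the co-parent-only contribution is {J, K, R, S, U}.

{J, K, R, S, U}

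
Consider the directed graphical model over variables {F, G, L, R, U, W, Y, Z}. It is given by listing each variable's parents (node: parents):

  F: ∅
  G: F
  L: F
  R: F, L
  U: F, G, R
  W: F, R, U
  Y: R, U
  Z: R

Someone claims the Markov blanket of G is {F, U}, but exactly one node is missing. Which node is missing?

R

By definition, MB(G) is built from G's parents, G's children, and the co-parents of G.
Children of G: U.
G has parent F.
Other parents of G's children:
  U also has parents F, R.
MB(G) = {F, R, U}.
Comparing with the claimed set, R is missing.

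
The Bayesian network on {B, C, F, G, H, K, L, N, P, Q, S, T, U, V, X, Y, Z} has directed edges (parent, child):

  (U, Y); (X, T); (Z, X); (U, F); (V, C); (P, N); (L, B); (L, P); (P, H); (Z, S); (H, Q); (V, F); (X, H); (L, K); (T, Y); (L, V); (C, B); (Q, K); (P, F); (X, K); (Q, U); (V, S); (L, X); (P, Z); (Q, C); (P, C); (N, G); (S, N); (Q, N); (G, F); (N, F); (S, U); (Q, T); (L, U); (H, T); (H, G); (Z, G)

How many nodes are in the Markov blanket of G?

The Markov blanket of a node is its parents, its children, and the other parents of its children.
Children of G: F.
G's parents: H, N, Z.
Parents of each child, excluding G:
  F: N, P, U, V
MB(G) = {F, H, N, P, U, V, Z}, which has 7 nodes.

7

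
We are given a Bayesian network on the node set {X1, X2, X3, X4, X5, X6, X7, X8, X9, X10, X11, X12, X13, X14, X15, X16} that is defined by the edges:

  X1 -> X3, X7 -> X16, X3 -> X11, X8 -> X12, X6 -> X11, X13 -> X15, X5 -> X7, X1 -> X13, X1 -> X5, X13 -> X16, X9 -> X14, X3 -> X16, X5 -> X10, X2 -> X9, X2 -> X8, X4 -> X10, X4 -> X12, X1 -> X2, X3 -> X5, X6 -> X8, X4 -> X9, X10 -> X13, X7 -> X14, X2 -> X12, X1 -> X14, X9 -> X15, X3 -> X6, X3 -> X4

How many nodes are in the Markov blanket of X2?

Parents of X2: X1.
X2's children: X8, X9, X12.
Parents of each child, excluding X2:
  X8's other parent is X6.
  X9 also has parent X4.
  X12 also has parents X4, X8.
MB(X2) = {X1, X4, X6, X8, X9, X12}, which has 6 nodes.

6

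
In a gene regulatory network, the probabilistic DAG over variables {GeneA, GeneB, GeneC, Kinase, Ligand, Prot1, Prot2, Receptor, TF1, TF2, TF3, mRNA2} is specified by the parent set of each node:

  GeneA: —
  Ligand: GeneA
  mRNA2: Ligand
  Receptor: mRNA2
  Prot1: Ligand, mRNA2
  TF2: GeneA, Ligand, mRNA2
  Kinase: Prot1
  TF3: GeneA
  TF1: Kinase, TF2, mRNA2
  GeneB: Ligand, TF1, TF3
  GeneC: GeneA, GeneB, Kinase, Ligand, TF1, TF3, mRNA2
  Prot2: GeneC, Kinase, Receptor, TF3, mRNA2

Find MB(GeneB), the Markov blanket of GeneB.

The Markov blanket of a node is its parents, its children, and the other parents of its children.
GeneB has parents Ligand, TF1, TF3.
GeneB has child GeneC.
Co-parents of GeneB (other parents of its children):
  GeneC also has parents GeneA, Kinase, Ligand, TF1, TF3, mRNA2.
MB(GeneB) = {GeneA, GeneC, Kinase, Ligand, TF1, TF3, mRNA2}.

{GeneA, GeneC, Kinase, Ligand, TF1, TF3, mRNA2}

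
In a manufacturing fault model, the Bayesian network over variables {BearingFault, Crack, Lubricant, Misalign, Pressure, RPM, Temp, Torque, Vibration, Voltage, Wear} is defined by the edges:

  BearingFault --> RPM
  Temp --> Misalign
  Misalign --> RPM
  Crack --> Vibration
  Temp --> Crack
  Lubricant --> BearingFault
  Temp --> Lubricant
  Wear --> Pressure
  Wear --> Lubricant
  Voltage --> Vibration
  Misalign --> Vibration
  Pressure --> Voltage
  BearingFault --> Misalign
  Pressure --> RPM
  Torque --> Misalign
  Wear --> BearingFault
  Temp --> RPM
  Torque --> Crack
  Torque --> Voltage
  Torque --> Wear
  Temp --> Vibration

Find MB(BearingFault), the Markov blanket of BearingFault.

{Lubricant, Misalign, Pressure, RPM, Temp, Torque, Wear}

A node's Markov blanket = Pa ∪ Ch ∪ (parents of Ch other than the node itself).
BearingFault's children: Misalign, RPM.
BearingFault's parents: Lubricant, Wear.
Parents of each child, excluding BearingFault:
  parents(Misalign) \ {BearingFault} = {Temp, Torque}.
  RPM's other parents are Misalign, Pressure, Temp.
MB(BearingFault) = {Lubricant, Misalign, Pressure, RPM, Temp, Torque, Wear}.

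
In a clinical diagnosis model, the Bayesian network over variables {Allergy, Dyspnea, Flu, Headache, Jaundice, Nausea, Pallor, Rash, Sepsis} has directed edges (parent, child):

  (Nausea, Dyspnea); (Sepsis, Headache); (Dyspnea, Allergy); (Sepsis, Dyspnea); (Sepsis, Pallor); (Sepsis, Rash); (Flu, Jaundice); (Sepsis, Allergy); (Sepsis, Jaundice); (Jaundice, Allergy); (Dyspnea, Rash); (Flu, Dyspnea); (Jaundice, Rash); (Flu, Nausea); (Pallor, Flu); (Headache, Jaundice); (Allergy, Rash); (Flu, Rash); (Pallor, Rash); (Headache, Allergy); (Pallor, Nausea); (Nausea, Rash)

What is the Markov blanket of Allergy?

Pa(Allergy) = {Dyspnea, Headache, Jaundice, Sepsis}.
Children of Allergy: Rash.
For each child, the remaining parents (spouses of Allergy):
  Rash: Dyspnea, Flu, Jaundice, Nausea, Pallor, Sepsis
Taking the union gives {Dyspnea, Flu, Headache, Jaundice, Nausea, Pallor, Rash, Sepsis}.

{Dyspnea, Flu, Headache, Jaundice, Nausea, Pallor, Rash, Sepsis}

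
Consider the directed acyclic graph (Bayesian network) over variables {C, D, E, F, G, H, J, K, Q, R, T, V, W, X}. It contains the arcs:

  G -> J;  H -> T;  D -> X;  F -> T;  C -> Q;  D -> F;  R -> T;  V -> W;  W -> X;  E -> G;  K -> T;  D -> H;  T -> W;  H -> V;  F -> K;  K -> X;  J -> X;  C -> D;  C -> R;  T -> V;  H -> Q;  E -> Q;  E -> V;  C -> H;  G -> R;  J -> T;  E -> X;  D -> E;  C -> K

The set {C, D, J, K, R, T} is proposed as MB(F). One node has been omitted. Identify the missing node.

The Markov blanket of a node is its parents, its children, and the other parents of its children.
Parents of F: D.
Ch(F) = {K, T}.
Other parents of F's children:
  K also has parent C.
  T also has parents H, J, K, R.
MB(F) = {C, D, H, J, K, R, T}.
Comparing with the claimed set, H is missing.

H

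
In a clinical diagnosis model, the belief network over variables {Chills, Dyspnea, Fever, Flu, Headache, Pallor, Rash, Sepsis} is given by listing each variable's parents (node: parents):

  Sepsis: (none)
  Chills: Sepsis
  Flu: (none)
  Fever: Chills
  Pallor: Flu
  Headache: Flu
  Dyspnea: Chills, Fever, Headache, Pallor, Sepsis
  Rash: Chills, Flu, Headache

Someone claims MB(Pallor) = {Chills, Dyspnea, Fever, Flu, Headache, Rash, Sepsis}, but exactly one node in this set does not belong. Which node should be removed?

Rash

Pa(Pallor) = {Flu}.
Pallor's children: Dyspnea.
Parents of each child, excluding Pallor:
  Dyspnea's other parents are Chills, Fever, Headache, Sepsis.
MB(Pallor) = {Chills, Dyspnea, Fever, Flu, Headache, Sepsis}.
Rash is neither a parent, child, nor co-parent of Pallor, so it does not belong.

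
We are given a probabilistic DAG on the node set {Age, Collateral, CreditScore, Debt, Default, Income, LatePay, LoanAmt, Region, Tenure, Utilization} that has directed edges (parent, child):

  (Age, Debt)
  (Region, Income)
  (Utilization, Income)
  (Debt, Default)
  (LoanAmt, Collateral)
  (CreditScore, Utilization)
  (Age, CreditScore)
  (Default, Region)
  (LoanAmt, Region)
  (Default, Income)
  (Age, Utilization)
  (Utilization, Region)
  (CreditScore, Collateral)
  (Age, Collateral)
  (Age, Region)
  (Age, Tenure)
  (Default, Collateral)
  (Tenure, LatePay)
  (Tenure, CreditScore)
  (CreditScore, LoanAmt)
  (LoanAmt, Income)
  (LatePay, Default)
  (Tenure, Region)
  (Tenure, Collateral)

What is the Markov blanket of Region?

{Age, Default, Income, LoanAmt, Tenure, Utilization}

Region has child Income.
Region has parents Age, Default, LoanAmt, Tenure, Utilization.
Parents of each child, excluding Region:
  parents(Income) \ {Region} = {Default, LoanAmt, Utilization}.
So the Markov blanket of Region is {Age, Default, Income, LoanAmt, Tenure, Utilization}.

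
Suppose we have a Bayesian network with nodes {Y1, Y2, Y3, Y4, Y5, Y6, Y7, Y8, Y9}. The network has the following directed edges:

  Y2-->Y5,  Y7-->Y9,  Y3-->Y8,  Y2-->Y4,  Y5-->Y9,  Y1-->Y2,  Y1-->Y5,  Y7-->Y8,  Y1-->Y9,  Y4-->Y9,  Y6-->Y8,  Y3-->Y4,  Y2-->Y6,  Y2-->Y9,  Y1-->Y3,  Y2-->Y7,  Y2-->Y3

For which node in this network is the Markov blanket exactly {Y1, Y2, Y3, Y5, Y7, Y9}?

Y4

The target node must have every member of {Y1, Y2, Y3, Y5, Y7, Y9} as a parent, child, or co-parent, and no others.
Parents of Y4: Y2, Y3; children: Y9; co-parents: Y1, Y2, Y5, Y7.
These exactly cover the given set, so the node is Y4.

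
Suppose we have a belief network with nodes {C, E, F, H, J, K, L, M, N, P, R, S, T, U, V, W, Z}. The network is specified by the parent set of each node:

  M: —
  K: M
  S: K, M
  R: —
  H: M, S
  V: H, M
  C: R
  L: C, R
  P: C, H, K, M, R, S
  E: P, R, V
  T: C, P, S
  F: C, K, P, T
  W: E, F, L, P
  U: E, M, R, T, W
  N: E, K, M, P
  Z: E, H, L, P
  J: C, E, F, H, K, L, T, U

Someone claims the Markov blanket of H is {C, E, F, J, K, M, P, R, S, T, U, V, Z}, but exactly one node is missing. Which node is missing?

Children of H: J, P, V, Z.
H has parents M, S.
Parents of each child, excluding H:
  V: M
  P: C, K, M, R, S
  Z: E, L, P
  J: C, E, F, K, L, T, U
MB(H) = {C, E, F, J, K, L, M, P, R, S, T, U, V, Z}.
Comparing with the claimed set, L is missing.

L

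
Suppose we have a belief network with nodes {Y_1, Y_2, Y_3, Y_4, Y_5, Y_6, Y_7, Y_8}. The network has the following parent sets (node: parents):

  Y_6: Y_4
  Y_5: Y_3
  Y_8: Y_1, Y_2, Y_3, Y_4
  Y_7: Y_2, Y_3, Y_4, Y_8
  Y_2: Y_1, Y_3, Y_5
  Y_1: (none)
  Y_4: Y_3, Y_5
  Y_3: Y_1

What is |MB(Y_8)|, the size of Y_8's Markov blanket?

Y_8 has parents Y_1, Y_2, Y_3, Y_4.
Ch(Y_8) = {Y_7}.
Co-parents of Y_8 (other parents of its children):
  parents(Y_7) \ {Y_8} = {Y_2, Y_3, Y_4}.
MB(Y_8) = {Y_1, Y_2, Y_3, Y_4, Y_7}, which has 5 nodes.

5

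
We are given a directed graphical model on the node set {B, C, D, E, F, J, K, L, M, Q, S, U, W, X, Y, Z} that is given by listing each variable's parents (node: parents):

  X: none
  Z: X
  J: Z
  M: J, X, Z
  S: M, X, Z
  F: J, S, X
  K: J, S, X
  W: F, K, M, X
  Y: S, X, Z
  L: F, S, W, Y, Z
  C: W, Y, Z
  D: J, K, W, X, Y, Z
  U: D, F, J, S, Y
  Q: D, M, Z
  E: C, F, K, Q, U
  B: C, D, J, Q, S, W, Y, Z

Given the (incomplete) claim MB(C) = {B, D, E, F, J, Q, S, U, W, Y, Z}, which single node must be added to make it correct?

K

A node's Markov blanket = Pa ∪ Ch ∪ (parents of Ch other than the node itself).
C's parents: W, Y, Z.
C has children B, E.
Other parents of C's children:
  parents(E) \ {C} = {F, K, Q, U}.
  B's other parents are D, J, Q, S, W, Y, Z.
MB(C) = {B, D, E, F, J, K, Q, S, U, W, Y, Z}.
Comparing with the claimed set, K is missing.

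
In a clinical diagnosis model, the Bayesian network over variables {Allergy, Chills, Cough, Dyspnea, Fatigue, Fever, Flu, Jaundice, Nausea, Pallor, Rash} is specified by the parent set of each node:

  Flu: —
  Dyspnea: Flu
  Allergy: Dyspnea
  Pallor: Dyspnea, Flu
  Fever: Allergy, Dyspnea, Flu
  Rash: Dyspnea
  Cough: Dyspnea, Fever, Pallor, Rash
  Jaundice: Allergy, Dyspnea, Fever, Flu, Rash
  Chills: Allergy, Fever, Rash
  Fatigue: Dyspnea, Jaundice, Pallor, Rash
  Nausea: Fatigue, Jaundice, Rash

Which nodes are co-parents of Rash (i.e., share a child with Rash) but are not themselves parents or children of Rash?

{Allergy, Fever, Flu, Pallor}

Children of Rash: Chills, Cough, Fatigue, Jaundice, Nausea.
  Cough: Dyspnea, Fever, Pallor
  Jaundice: Allergy, Dyspnea, Fever, Flu
  Chills: Allergy, Fever
  Fatigue: Dyspnea, Jaundice, Pallor
  Nausea: Fatigue, Jaundice
Excluding nodes already adjacent to Rash (Chills, Cough, Dyspnea, Fatigue, Jaundice, Nausea), the co-parent-only contribution is {Allergy, Fever, Flu, Pallor}.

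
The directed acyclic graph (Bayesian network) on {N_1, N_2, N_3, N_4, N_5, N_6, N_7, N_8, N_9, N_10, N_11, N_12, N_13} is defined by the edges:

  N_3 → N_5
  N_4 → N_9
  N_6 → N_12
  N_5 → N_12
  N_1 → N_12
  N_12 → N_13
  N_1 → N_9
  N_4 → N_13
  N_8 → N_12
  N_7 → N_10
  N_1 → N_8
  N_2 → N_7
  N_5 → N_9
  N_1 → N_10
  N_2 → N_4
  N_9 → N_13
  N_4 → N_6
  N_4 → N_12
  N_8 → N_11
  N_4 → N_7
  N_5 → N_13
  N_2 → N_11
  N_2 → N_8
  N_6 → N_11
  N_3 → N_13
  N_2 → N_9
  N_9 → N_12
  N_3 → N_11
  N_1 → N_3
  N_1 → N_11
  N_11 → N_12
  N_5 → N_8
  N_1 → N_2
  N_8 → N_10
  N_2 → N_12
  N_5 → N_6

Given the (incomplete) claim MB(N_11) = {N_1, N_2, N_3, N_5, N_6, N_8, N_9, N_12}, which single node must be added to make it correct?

N_11 has parents N_1, N_2, N_3, N_6, N_8.
N_11 has child N_12.
Parents of each child, excluding N_11:
  N_12's other parents are N_1, N_2, N_4, N_5, N_6, N_8, N_9.
MB(N_11) = {N_1, N_2, N_3, N_4, N_5, N_6, N_8, N_9, N_12}.
Comparing with the claimed set, N_4 is missing.

N_4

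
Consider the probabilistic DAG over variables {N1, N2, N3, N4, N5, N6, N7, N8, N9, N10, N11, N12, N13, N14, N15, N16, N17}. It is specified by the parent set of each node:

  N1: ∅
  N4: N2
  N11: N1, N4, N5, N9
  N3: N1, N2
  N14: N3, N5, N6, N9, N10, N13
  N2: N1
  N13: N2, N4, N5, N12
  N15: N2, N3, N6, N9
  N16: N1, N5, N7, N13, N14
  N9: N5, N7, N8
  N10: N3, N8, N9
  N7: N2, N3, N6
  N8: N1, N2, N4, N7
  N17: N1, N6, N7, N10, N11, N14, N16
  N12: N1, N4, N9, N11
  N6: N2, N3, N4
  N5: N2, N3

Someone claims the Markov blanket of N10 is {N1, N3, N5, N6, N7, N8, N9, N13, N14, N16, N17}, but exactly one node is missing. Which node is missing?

N11

Recall MB(v) = parents ∪ children ∪ spouses, where spouses are the other parents of v's children.
Pa(N10) = {N3, N8, N9}.
N10 has children N14, N17.
For each child, the remaining parents (spouses of N10):
  N14: N3, N5, N6, N9, N13
  N17: N1, N6, N7, N11, N14, N16
MB(N10) = {N1, N3, N5, N6, N7, N8, N9, N11, N13, N14, N16, N17}.
Comparing with the claimed set, N11 is missing.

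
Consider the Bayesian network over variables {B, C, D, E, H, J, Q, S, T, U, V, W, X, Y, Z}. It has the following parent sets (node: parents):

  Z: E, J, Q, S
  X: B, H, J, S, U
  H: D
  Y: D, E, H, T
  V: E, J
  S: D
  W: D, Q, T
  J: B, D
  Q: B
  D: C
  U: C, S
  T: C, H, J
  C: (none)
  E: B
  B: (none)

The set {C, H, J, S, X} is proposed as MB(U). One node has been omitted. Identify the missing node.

B

Parents of U: C, S.
Ch(U) = {X}.
Co-parents of U (other parents of its children):
  X also has parents B, H, J, S.
MB(U) = {B, C, H, J, S, X}.
Comparing with the claimed set, B is missing.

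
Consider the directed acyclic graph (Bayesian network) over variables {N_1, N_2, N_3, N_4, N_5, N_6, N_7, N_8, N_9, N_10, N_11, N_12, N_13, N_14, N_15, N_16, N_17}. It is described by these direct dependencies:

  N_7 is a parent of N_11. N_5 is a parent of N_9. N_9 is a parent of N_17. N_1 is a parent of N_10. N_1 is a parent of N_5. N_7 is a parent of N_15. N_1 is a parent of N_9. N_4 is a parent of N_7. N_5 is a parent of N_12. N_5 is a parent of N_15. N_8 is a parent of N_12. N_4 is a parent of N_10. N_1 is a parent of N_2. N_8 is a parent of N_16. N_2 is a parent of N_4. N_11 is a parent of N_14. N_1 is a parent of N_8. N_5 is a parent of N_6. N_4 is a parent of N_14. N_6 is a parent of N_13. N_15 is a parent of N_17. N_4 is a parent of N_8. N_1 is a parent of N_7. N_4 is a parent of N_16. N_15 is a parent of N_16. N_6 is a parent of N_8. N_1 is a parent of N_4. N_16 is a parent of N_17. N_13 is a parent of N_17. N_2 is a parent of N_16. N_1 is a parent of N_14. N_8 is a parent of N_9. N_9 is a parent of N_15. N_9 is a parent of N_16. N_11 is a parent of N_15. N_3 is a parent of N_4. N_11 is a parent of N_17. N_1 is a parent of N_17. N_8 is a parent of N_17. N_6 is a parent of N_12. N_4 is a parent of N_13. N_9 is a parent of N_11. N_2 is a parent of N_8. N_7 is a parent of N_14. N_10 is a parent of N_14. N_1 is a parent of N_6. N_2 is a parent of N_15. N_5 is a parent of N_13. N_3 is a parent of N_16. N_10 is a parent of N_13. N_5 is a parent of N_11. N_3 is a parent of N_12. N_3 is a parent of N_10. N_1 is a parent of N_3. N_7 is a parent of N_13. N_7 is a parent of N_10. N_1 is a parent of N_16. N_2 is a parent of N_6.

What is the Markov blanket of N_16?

{N_1, N_2, N_3, N_4, N_8, N_9, N_11, N_13, N_15, N_17}

Pa(N_16) = {N_1, N_2, N_3, N_4, N_8, N_9, N_15}.
N_16 has child N_17.
Other parents of N_16's children:
  N_17 also has parents N_1, N_8, N_9, N_11, N_13, N_15.
Union: {N_1, N_2, N_3, N_4, N_8, N_9, N_15} ∪ {N_17} ∪ {N_1, N_8, N_9, N_11, N_13, N_15} = {N_1, N_2, N_3, N_4, N_8, N_9, N_11, N_13, N_15, N_17}.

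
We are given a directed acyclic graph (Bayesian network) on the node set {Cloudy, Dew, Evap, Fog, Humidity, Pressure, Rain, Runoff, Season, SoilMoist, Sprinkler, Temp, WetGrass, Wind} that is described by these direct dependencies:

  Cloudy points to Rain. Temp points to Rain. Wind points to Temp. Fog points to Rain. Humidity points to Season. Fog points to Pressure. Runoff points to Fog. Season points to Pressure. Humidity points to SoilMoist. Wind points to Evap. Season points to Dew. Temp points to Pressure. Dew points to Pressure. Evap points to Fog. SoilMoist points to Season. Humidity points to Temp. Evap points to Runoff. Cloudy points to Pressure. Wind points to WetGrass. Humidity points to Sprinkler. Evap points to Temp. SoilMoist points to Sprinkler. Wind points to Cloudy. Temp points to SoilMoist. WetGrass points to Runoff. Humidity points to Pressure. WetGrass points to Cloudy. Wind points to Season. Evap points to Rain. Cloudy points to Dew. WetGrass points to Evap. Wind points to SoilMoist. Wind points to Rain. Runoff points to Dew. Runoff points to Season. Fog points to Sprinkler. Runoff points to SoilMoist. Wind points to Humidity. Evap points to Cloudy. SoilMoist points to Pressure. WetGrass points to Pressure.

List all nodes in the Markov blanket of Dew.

{Cloudy, Fog, Humidity, Pressure, Runoff, Season, SoilMoist, Temp, WetGrass}

A node's Markov blanket = Pa ∪ Ch ∪ (parents of Ch other than the node itself).
Ch(Dew) = {Pressure}.
Dew's parents: Cloudy, Runoff, Season.
For each child, the remaining parents (spouses of Dew):
  parents(Pressure) \ {Dew} = {Cloudy, Fog, Humidity, Season, SoilMoist, Temp, WetGrass}.
MB(Dew) = {Cloudy, Fog, Humidity, Pressure, Runoff, Season, SoilMoist, Temp, WetGrass}.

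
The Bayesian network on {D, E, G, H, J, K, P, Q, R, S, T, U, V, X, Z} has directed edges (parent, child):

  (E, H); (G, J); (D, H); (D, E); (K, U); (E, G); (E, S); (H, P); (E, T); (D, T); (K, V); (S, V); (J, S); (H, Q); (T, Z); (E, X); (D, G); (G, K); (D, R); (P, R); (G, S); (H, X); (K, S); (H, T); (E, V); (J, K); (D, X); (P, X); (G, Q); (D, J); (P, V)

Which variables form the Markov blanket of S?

S has parents E, G, J, K.
S has child V.
Other parents of S's children:
  V's other parents are E, K, P.
So the Markov blanket of S is {E, G, J, K, P, V}.

{E, G, J, K, P, V}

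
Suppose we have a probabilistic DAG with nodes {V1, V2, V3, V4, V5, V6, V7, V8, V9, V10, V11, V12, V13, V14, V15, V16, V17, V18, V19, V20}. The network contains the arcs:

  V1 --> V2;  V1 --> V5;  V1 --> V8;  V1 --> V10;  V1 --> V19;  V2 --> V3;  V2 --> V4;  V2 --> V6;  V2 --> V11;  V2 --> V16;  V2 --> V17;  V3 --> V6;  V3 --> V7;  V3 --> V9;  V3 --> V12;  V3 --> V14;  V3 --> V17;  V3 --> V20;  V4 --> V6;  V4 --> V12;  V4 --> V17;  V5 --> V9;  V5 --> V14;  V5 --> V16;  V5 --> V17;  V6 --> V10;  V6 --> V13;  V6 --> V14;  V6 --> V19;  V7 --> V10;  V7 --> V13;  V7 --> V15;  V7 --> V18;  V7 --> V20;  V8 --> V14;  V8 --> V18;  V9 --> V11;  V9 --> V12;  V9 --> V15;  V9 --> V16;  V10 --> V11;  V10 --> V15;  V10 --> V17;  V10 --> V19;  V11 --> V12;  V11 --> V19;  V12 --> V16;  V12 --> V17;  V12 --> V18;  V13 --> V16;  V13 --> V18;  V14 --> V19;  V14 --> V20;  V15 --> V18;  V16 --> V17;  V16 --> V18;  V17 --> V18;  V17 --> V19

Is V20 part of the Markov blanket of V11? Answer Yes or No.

By definition, MB(V11) is built from V11's parents, V11's children, and the co-parents of V11.
Pa(V11) = {V2, V9, V10}.
V11 has children V12, V19.
Parents of each child, excluding V11:
  parents(V12) \ {V11} = {V3, V4, V9}.
  V19's other parents are V1, V6, V10, V14, V17.
MB(V11) = {V1, V2, V3, V4, V6, V9, V10, V12, V14, V17, V19}; V20 is not in this set.

No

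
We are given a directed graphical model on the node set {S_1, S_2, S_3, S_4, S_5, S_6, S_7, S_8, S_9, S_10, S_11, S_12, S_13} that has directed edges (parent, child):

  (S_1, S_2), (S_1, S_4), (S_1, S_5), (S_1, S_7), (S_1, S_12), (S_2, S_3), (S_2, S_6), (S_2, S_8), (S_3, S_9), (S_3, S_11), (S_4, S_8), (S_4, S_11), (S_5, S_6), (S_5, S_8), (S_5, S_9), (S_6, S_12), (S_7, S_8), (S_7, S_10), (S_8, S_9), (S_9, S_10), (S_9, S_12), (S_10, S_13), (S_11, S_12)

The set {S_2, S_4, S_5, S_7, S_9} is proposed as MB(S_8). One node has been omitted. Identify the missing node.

Recall MB(v) = parents ∪ children ∪ spouses, where spouses are the other parents of v's children.
S_8 has parents S_2, S_4, S_5, S_7.
S_8 has child S_9.
Other parents of S_8's children:
  S_9's other parents are S_3, S_5.
MB(S_8) = {S_2, S_3, S_4, S_5, S_7, S_9}.
Comparing with the claimed set, S_3 is missing.

S_3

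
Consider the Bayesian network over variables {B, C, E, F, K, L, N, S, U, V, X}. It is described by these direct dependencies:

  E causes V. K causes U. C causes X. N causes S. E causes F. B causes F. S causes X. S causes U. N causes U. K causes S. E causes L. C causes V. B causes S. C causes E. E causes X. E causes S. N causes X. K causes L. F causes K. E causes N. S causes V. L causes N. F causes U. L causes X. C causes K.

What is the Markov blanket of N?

By definition, MB(N) is built from N's parents, N's children, and the co-parents of N.
Pa(N) = {E, L}.
N has children S, U, X.
Parents of each child, excluding N:
  S's other parents are B, E, K.
  parents(U) \ {N} = {F, K, S}.
  X's other parents are C, E, L, S.
Union: {E, L} ∪ {S, U, X} ∪ {B, C, E, F, K, L, S} = {B, C, E, F, K, L, S, U, X}.

{B, C, E, F, K, L, S, U, X}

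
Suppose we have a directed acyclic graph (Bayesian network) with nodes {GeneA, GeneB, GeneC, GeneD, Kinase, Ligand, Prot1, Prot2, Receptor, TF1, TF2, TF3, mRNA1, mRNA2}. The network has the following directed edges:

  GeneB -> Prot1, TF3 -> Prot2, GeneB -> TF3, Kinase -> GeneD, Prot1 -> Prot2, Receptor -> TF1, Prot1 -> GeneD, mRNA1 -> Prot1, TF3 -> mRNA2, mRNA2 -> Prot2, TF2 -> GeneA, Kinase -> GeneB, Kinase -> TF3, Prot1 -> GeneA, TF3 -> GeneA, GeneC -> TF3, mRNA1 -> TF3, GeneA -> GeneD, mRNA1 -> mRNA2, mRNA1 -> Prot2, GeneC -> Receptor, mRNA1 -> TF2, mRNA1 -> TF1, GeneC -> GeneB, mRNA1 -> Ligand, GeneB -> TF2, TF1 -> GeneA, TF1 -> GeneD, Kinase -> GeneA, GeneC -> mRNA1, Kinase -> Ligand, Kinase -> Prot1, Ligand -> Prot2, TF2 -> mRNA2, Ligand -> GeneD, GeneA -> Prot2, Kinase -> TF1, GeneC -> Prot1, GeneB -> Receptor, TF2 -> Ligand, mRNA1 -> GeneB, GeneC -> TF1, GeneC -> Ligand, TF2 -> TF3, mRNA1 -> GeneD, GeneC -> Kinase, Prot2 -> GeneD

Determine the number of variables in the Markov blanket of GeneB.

7

Children of GeneB: Prot1, Receptor, TF2, TF3.
GeneB has parents GeneC, Kinase, mRNA1.
For each child, the remaining parents (spouses of GeneB):
  parents(Prot1) \ {GeneB} = {GeneC, Kinase, mRNA1}.
  Receptor also has parent GeneC.
  TF2 also has parent mRNA1.
  parents(TF3) \ {GeneB} = {GeneC, Kinase, TF2, mRNA1}.
MB(GeneB) = {GeneC, Kinase, Prot1, Receptor, TF2, TF3, mRNA1}, which has 7 nodes.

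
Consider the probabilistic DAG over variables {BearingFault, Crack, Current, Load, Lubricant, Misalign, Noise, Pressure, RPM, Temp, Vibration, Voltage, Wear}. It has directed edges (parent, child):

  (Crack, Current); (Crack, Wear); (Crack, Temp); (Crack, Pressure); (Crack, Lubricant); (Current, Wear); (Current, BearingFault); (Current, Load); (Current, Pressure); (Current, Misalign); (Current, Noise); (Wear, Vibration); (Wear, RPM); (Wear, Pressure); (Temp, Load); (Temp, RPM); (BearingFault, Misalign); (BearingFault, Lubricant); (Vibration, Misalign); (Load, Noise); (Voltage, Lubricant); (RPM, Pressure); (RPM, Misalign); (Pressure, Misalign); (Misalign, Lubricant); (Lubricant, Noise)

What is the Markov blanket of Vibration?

{BearingFault, Current, Misalign, Pressure, RPM, Wear}

Vibration's children: Misalign.
Parents of Vibration: Wear.
Parents of each child, excluding Vibration:
  Misalign also has parents BearingFault, Current, Pressure, RPM.
Taking the union gives {BearingFault, Current, Misalign, Pressure, RPM, Wear}.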